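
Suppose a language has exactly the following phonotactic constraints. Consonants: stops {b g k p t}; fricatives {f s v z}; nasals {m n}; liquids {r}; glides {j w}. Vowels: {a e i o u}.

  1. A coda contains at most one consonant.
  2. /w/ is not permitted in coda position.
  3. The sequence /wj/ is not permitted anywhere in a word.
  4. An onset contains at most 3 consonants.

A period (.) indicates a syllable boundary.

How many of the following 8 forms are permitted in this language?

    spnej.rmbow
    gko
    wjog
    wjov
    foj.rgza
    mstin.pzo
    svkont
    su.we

spnej.rmbow — violates constraint 2: syllable 2 coda contains /w/ → not permitted
gko — σ1 onset /gk/ (2C), coda /∅/ ok → permitted
wjog — violates constraint 3: contains banned sequence /wj/ → not permitted
wjov — violates constraint 3: contains banned sequence /wj/ → not permitted
foj.rgza — σ1 onset /f/, coda /j/ ok; σ2 onset /rgz/ (3C), coda /∅/ ok → permitted
mstin.pzo — σ1 onset /mst/ (3C), coda /n/ ok; σ2 onset /pz/ (2C), coda /∅/ ok → permitted
svkont — violates constraint 1: syllable 1 coda /nt/ has 2 consonants (> 1) → not permitted
su.we — σ1 onset /s/, coda /∅/ ok; σ2 onset /w/, coda /∅/ ok → permitted
Permitted: gko, foj.rgza, mstin.pzo, su.we → 4.

4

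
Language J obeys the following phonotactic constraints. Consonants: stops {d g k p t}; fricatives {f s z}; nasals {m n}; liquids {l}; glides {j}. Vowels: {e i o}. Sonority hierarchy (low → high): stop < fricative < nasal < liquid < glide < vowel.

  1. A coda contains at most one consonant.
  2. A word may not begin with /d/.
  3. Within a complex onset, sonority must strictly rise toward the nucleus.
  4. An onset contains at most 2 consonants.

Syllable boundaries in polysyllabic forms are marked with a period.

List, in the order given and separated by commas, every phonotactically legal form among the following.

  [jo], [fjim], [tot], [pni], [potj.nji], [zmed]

[jo] — σ1 onset /j/, coda /∅/ ok → phonotactically legal
[fjim] — σ1 onset /fj/ (2→5 rises), coda /m/ ok → phonotactically legal
[tot] — σ1 onset /t/, coda /t/ ok → phonotactically legal
[pni] — σ1 onset /pn/ (1→3 rises), coda /∅/ ok → phonotactically legal
[potj.nji] — violates constraint 1: syllable 1 coda /tj/ has 2 consonants (> 1) → phonotactically illegal
[zmed] — σ1 onset /zm/ (2→3 rises), coda /d/ ok → phonotactically legal

[jo], [fjim], [tot], [pni], [zmed]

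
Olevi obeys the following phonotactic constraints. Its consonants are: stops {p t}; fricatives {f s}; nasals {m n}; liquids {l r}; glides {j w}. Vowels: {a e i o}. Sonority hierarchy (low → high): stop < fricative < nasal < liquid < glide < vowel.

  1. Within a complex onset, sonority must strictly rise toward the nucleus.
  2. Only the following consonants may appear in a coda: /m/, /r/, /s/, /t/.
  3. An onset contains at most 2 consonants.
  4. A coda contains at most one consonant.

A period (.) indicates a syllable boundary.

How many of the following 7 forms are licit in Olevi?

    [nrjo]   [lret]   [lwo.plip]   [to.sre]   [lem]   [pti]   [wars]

2

[nrjo] — violates constraint 3: syllable 1 onset /nrj/ has 3 consonants (> 2) → illicit
[lret] — violates constraint 1: syllable 1 onset /lr/: /l/ (liquid, 4) → /r/ (liquid, 4) does not rise → illicit
[lwo.plip] — violates constraint 2: syllable 2 coda contains /p/, which is not a licensed coda consonant → illicit
[to.sre] — σ1 onset /t/, coda /∅/ ok; σ2 onset /sr/ (2→4 rises), coda /∅/ ok → licit
[lem] — σ1 onset /l/, coda /m/ ok → licit
[pti] — violates constraint 1: syllable 1 onset /pt/: /p/ (stop, 1) → /t/ (stop, 1) does not rise → illicit
[wars] — violates constraint 4: syllable 1 coda /rs/ has 2 consonants (> 1) → illicit
Licit: [to.sre], [lem] → 2.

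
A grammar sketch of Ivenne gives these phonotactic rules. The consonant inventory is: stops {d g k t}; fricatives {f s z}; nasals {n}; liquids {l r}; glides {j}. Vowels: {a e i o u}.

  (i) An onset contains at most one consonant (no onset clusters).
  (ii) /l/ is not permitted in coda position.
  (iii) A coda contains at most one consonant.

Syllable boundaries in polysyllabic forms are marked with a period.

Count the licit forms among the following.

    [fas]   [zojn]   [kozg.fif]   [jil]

[fas] — σ1 onset /f/, coda /s/ ok → licit
[zojn] — violates constraint (iii): syllable 1 coda /jn/ has 2 consonants (> 1) → illicit
[kozg.fif] — violates constraint (iii): syllable 1 coda /zg/ has 2 consonants (> 1) → illicit
[jil] — violates constraint (ii): syllable 1 coda contains /l/ → illicit
Licit: [fas] → 1.

1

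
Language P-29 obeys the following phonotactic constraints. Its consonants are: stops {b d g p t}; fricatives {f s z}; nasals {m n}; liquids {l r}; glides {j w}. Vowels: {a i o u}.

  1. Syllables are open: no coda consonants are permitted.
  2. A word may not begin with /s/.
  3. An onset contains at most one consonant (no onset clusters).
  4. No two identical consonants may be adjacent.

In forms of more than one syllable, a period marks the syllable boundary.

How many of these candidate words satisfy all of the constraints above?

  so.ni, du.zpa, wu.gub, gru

0

so.ni — violates constraint 2: word begins with /s/ → illicit
du.zpa — violates constraint 3: syllable 2 onset /zp/ has 2 consonants (> 1) → illicit
wu.gub — violates constraint 1: syllable 2 coda /b/ has 1 consonant (> 0) → illicit
gru — violates constraint 3: syllable 1 onset /gr/ has 2 consonants (> 1) → illicit
No form is licit → 0.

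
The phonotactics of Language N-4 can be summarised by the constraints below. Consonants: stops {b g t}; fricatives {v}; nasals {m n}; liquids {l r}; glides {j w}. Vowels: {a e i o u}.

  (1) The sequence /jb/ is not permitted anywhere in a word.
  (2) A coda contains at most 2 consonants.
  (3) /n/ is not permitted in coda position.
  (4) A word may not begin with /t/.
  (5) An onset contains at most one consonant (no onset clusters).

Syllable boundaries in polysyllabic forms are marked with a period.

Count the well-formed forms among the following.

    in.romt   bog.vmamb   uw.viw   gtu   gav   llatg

2

in.romt — violates constraint 3: syllable 1 coda contains /n/ → ill-formed
bog.vmamb — violates constraint 5: syllable 2 onset /vm/ has 2 consonants (> 1) → ill-formed
uw.viw — σ1 onset /∅/, coda /w/ ok; σ2 onset /v/, coda /w/ ok → well-formed
gtu — violates constraint 5: syllable 1 onset /gt/ has 2 consonants (> 1) → ill-formed
gav — σ1 onset /g/, coda /v/ ok → well-formed
llatg — violates constraint 5: syllable 1 onset /ll/ has 2 consonants (> 1) → ill-formed
Well-formed: uw.viw, gav → 2.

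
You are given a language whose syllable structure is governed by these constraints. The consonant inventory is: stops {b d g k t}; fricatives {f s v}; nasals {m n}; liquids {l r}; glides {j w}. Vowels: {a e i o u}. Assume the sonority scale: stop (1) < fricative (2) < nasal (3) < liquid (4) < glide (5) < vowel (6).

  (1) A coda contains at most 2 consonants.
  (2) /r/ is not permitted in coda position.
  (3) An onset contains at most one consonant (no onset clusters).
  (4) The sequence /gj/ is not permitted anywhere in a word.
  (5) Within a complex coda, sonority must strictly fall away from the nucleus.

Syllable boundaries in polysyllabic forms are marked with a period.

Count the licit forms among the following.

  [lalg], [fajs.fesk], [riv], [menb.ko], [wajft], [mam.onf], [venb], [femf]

7

[lalg] — σ1 onset /l/, coda /lg/ (4→1 falls) ok → licit
[fajs.fesk] — σ1 onset /f/, coda /js/ (5→2 falls) ok; σ2 onset /f/, coda /sk/ (2→1 falls) ok → licit
[riv] — σ1 onset /r/, coda /v/ ok → licit
[menb.ko] — σ1 onset /m/, coda /nb/ (3→1 falls) ok; σ2 onset /k/, coda /∅/ ok → licit
[wajft] — violates constraint 1: syllable 1 coda /jft/ has 3 consonants (> 2) → illicit
[mam.onf] — σ1 onset /m/, coda /m/ ok; σ2 onset /∅/, coda /nf/ (3→2 falls) ok → licit
[venb] — σ1 onset /v/, coda /nb/ (3→1 falls) ok → licit
[femf] — σ1 onset /f/, coda /mf/ (3→2 falls) ok → licit
Licit: [lalg], [fajs.fesk], [riv], [menb.ko], [mam.onf], [venb], [femf] → 7.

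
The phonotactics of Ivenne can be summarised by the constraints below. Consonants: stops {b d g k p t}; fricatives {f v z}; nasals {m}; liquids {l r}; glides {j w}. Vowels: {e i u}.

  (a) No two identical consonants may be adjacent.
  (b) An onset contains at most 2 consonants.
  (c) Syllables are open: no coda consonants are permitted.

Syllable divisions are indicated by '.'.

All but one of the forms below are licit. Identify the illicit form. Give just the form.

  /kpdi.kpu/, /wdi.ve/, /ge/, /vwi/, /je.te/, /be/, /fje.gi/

/kpdi.kpu/

/kpdi.kpu/ — violates constraint (b): syllable 1 onset /kpd/ has 3 consonants (> 2) → illicit
/wdi.ve/ — σ1 onset /wd/ (2C), coda /∅/ ok; σ2 onset /v/, coda /∅/ ok → licit
/ge/ — σ1 onset /g/, coda /∅/ ok → licit
/vwi/ — σ1 onset /vw/ (2C), coda /∅/ ok → licit
/je.te/ — σ1 onset /j/, coda /∅/ ok; σ2 onset /t/, coda /∅/ ok → licit
/be/ — σ1 onset /b/, coda /∅/ ok → licit
/fje.gi/ — σ1 onset /fj/ (2C), coda /∅/ ok; σ2 onset /g/, coda /∅/ ok → licit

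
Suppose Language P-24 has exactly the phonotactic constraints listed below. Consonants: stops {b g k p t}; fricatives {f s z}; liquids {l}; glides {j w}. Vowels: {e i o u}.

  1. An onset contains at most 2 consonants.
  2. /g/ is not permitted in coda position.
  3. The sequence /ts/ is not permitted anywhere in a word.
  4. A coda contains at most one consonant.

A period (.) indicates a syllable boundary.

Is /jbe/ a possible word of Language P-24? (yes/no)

/jbe/ — σ1 onset /jb/ (2C), coda /∅/ ok → phonotactically legal

yes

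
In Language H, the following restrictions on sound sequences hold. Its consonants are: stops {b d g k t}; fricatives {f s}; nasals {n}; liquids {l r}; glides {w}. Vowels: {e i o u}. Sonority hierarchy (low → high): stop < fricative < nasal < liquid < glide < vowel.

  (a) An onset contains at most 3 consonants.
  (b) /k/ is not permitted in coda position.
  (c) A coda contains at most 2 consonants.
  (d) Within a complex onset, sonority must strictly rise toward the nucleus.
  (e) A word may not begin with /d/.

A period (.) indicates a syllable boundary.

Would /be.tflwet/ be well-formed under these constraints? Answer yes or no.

no

/be.tflwet/ — violates constraint (a): syllable 2 onset /tflw/ has 4 consonants (> 3) → ill-formed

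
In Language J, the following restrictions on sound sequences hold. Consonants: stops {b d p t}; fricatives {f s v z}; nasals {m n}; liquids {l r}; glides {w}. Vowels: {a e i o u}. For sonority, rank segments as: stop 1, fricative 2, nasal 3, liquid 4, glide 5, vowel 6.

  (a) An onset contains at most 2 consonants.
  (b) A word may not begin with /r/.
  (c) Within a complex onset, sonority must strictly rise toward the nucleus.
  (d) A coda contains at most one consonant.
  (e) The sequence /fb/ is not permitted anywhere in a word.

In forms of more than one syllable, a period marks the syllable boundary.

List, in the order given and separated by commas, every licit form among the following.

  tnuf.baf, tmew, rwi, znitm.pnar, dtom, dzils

tnuf.baf — violates constraint (e): contains banned sequence /fb/ → illicit
tmew — σ1 onset /tm/ (1→3 rises), coda /w/ ok → licit
rwi — violates constraint (b): word begins with /r/ → illicit
znitm.pnar — violates constraint (d): syllable 1 coda /tm/ has 2 consonants (> 1) → illicit
dtom — violates constraint (c): syllable 1 onset /dt/: /d/ (stop, 1) → /t/ (stop, 1) does not rise → illicit
dzils — violates constraint (d): syllable 1 coda /ls/ has 2 consonants (> 1) → illicit

tmew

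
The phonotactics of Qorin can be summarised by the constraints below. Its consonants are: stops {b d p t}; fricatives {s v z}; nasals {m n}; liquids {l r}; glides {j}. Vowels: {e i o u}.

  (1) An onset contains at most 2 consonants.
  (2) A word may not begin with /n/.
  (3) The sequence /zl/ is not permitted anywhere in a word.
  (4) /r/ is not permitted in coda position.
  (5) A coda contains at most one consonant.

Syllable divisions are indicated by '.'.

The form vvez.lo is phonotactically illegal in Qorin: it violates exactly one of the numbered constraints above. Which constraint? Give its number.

3

vvez.lo: contains banned sequence /zl/.
This is a violation of constraint 3: "The sequence /zl/ is not permitted anywhere in a word."
The remaining constraints (1, 2, 4, 5) are satisfied.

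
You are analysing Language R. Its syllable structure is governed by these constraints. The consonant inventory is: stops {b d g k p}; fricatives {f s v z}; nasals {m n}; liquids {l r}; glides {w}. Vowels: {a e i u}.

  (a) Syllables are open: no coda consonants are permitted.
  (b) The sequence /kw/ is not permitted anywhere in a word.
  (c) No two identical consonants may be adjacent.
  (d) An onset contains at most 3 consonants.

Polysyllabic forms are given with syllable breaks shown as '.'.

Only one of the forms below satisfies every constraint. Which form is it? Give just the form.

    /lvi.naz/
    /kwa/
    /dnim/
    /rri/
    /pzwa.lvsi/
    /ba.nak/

/pzwa.lvsi/

/lvi.naz/ — violates constraint (a): syllable 2 coda /z/ has 1 consonant (> 0) → ill-formed
/kwa/ — violates constraint (b): contains banned sequence /kw/ → ill-formed
/dnim/ — violates constraint (a): syllable 1 coda /m/ has 1 consonant (> 0) → ill-formed
/rri/ — violates constraint (c): adjacent identical consonants /rr/ → ill-formed
/pzwa.lvsi/ — σ1 onset /pzw/ (3C), coda /∅/ ok; σ2 onset /lvs/ (3C), coda /∅/ ok → well-formed
/ba.nak/ — violates constraint (a): syllable 2 coda /k/ has 1 consonant (> 0) → ill-formed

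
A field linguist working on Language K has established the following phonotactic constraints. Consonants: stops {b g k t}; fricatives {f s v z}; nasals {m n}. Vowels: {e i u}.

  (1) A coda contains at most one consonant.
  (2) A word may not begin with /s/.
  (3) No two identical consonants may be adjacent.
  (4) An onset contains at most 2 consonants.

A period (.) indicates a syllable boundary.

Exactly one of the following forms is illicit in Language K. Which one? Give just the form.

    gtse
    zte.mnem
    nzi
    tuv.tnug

gtse

gtse — violates constraint 4: syllable 1 onset /gts/ has 3 consonants (> 2) → illicit
zte.mnem — σ1 onset /zt/ (2C), coda /∅/ ok; σ2 onset /mn/ (2C), coda /m/ ok → licit
nzi — σ1 onset /nz/ (2C), coda /∅/ ok → licit
tuv.tnug — σ1 onset /t/, coda /v/ ok; σ2 onset /tn/ (2C), coda /g/ ok → licit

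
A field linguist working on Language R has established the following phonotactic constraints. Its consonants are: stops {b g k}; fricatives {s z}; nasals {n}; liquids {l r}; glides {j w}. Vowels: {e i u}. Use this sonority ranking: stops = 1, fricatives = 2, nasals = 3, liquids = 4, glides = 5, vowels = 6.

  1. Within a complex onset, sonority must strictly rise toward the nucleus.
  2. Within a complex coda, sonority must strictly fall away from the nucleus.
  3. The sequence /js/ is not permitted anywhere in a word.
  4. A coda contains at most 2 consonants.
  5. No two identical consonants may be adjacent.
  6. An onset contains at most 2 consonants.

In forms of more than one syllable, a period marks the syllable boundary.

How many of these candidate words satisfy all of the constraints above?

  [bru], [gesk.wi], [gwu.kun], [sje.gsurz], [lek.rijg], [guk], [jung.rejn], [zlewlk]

7

[bru] — σ1 onset /br/ (1→4 rises), coda /∅/ ok → phonotactically legal
[gesk.wi] — σ1 onset /g/, coda /sk/ (2→1 falls) ok; σ2 onset /w/, coda /∅/ ok → phonotactically legal
[gwu.kun] — σ1 onset /gw/ (1→5 rises), coda /∅/ ok; σ2 onset /k/, coda /n/ ok → phonotactically legal
[sje.gsurz] — σ1 onset /sj/ (2→5 rises), coda /∅/ ok; σ2 onset /gs/ (1→2 rises), coda /rz/ (4→2 falls) ok → phonotactically legal
[lek.rijg] — σ1 onset /l/, coda /k/ ok; σ2 onset /r/, coda /jg/ (5→1 falls) ok → phonotactically legal
[guk] — σ1 onset /g/, coda /k/ ok → phonotactically legal
[jung.rejn] — σ1 onset /j/, coda /ng/ (3→1 falls) ok; σ2 onset /r/, coda /jn/ (5→3 falls) ok → phonotactically legal
[zlewlk] — violates constraint 4: syllable 1 coda /wlk/ has 3 consonants (> 2) → phonotactically illegal
Phonotactically legal: [bru], [gesk.wi], [gwu.kun], [sje.gsurz], [lek.rijg], [guk], [jung.rejn] → 7.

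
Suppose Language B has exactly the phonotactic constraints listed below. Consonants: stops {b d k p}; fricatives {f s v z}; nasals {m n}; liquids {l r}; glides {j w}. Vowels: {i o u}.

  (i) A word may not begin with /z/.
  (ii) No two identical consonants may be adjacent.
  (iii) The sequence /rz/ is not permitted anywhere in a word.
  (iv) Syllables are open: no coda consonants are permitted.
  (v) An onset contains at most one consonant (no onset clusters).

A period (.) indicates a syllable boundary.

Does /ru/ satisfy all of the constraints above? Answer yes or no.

yes

/ru/ — σ1 onset /r/, coda /∅/ ok → licit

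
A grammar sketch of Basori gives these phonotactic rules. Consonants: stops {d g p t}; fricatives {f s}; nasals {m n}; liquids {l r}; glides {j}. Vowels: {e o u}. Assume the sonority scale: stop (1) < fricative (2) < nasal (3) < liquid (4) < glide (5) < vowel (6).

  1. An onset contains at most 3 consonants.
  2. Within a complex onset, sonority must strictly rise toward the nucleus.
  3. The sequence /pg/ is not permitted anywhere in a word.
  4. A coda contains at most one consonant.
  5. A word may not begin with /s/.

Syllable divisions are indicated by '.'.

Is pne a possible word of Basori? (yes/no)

pne — σ1 onset /pn/ (1→3 rises), coda /∅/ ok → phonotactically legal

yes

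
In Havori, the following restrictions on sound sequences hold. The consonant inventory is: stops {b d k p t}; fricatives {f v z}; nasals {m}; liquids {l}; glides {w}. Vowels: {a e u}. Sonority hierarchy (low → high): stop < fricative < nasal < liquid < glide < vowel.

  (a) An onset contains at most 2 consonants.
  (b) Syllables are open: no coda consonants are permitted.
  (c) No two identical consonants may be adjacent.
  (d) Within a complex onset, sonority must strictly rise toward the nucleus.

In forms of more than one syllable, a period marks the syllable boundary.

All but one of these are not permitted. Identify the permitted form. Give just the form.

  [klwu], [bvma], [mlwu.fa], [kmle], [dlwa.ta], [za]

[za]

[klwu] — violates constraint (a): syllable 1 onset /klw/ has 3 consonants (> 2) → not permitted
[bvma] — violates constraint (a): syllable 1 onset /bvm/ has 3 consonants (> 2) → not permitted
[mlwu.fa] — violates constraint (a): syllable 1 onset /mlw/ has 3 consonants (> 2) → not permitted
[kmle] — violates constraint (a): syllable 1 onset /kml/ has 3 consonants (> 2) → not permitted
[dlwa.ta] — violates constraint (a): syllable 1 onset /dlw/ has 3 consonants (> 2) → not permitted
[za] — σ1 onset /z/, coda /∅/ ok → permitted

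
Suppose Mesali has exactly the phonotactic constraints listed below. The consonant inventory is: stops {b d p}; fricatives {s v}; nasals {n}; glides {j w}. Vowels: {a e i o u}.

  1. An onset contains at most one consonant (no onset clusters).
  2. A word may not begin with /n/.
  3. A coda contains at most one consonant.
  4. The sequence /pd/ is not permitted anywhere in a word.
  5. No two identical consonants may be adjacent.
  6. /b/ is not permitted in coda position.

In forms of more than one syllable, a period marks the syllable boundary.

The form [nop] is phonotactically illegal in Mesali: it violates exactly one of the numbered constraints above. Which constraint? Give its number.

[nop]: word begins with /n/.
This is a violation of constraint 2: "A word may not begin with /n/."
The remaining constraints (1, 3, 4, 5, 6) are satisfied.

2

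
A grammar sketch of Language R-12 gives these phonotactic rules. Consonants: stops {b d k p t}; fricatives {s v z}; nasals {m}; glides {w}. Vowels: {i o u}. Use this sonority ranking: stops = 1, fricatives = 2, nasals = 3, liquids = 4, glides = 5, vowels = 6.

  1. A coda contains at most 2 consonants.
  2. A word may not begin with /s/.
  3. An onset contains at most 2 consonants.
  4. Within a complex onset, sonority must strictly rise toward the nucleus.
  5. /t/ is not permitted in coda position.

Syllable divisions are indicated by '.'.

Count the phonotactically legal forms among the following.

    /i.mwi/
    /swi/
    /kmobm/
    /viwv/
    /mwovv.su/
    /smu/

/i.mwi/ — σ1 onset /∅/, coda /∅/ ok; σ2 onset /mw/ (3→5 rises), coda /∅/ ok → phonotactically legal
/swi/ — violates constraint 2: word begins with /s/ → phonotactically illegal
/kmobm/ — σ1 onset /km/ (1→3 rises), coda /bm/ (2C) ok → phonotactically legal
/viwv/ — σ1 onset /v/, coda /wv/ (2C) ok → phonotactically legal
/mwovv.su/ — σ1 onset /mw/ (3→5 rises), coda /vv/ (2C) ok; σ2 onset /s/, coda /∅/ ok → phonotactically legal
/smu/ — violates constraint 2: word begins with /s/ → phonotactically illegal
Phonotactically legal: /i.mwi/, /kmobm/, /viwv/, /mwovv.su/ → 4.

4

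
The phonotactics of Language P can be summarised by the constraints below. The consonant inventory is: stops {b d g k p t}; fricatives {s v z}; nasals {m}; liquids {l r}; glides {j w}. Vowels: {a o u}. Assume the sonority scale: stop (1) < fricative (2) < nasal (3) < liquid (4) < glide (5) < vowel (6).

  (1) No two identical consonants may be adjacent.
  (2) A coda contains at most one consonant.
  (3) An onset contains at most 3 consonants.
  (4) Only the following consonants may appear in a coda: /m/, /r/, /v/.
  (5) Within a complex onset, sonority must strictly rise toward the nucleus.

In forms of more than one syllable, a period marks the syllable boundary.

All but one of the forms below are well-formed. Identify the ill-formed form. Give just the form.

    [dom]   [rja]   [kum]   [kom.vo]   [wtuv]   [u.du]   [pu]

[wtuv]

[dom] — σ1 onset /d/, coda /m/ ok → well-formed
[rja] — σ1 onset /rj/ (4→5 rises), coda /∅/ ok → well-formed
[kum] — σ1 onset /k/, coda /m/ ok → well-formed
[kom.vo] — σ1 onset /k/, coda /m/ ok; σ2 onset /v/, coda /∅/ ok → well-formed
[wtuv] — violates constraint 5: syllable 1 onset /wt/: /w/ (glide, 5) → /t/ (stop, 1) does not rise → ill-formed
[u.du] — σ1 onset /∅/, coda /∅/ ok; σ2 onset /d/, coda /∅/ ok → well-formed
[pu] — σ1 onset /p/, coda /∅/ ok → well-formed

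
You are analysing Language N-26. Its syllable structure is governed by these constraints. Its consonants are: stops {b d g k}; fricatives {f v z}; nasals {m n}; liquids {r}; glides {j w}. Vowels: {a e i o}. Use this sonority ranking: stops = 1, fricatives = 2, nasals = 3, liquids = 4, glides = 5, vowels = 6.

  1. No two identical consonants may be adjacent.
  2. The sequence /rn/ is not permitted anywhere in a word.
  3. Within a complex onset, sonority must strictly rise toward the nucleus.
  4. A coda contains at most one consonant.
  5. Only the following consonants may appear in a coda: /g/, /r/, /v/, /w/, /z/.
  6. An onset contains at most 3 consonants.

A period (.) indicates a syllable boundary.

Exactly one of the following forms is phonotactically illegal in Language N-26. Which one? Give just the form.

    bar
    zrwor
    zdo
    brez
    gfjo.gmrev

zdo

bar — σ1 onset /b/, coda /r/ ok → phonotactically legal
zrwor — σ1 onset /zrw/ (2→4→5 rises), coda /r/ ok → phonotactically legal
zdo — violates constraint 3: syllable 1 onset /zd/: /z/ (fricative, 2) → /d/ (stop, 1) does not rise → phonotactically illegal
brez — σ1 onset /br/ (1→4 rises), coda /z/ ok → phonotactically legal
gfjo.gmrev — σ1 onset /gfj/ (1→2→5 rises), coda /∅/ ok; σ2 onset /gmr/ (1→3→4 rises), coda /v/ ok → phonotactically legal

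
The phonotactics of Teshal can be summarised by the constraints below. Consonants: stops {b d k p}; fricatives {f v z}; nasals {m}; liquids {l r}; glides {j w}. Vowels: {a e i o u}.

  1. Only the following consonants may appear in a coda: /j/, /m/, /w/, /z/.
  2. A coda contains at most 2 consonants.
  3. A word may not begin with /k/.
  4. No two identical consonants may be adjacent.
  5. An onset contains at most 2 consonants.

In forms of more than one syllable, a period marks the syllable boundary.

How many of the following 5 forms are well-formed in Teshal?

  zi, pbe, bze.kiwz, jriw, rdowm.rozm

5

zi — σ1 onset /z/, coda /∅/ ok → well-formed
pbe — σ1 onset /pb/ (2C), coda /∅/ ok → well-formed
bze.kiwz — σ1 onset /bz/ (2C), coda /∅/ ok; σ2 onset /k/, coda /wz/ (2C) ok → well-formed
jriw — σ1 onset /jr/ (2C), coda /w/ ok → well-formed
rdowm.rozm — σ1 onset /rd/ (2C), coda /wm/ (2C) ok; σ2 onset /r/, coda /zm/ (2C) ok → well-formed
Well-formed: zi, pbe, bze.kiwz, jriw, rdowm.rozm → 5.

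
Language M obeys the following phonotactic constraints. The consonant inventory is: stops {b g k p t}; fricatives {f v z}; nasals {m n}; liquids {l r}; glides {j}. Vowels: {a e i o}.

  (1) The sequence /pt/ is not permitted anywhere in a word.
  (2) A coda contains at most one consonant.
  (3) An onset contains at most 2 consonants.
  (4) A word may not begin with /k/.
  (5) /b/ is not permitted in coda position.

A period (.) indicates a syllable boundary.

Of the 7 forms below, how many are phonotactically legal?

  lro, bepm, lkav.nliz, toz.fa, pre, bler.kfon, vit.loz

lro — σ1 onset /lr/ (2C), coda /∅/ ok → phonotactically legal
bepm — violates constraint 2: syllable 1 coda /pm/ has 2 consonants (> 1) → phonotactically illegal
lkav.nliz — σ1 onset /lk/ (2C), coda /v/ ok; σ2 onset /nl/ (2C), coda /z/ ok → phonotactically legal
toz.fa — σ1 onset /t/, coda /z/ ok; σ2 onset /f/, coda /∅/ ok → phonotactically legal
pre — σ1 onset /pr/ (2C), coda /∅/ ok → phonotactically legal
bler.kfon — σ1 onset /bl/ (2C), coda /r/ ok; σ2 onset /kf/ (2C), coda /n/ ok → phonotactically legal
vit.loz — σ1 onset /v/, coda /t/ ok; σ2 onset /l/, coda /z/ ok → phonotactically legal
Phonotactically legal: lro, lkav.nliz, toz.fa, pre, bler.kfon, vit.loz → 6.

6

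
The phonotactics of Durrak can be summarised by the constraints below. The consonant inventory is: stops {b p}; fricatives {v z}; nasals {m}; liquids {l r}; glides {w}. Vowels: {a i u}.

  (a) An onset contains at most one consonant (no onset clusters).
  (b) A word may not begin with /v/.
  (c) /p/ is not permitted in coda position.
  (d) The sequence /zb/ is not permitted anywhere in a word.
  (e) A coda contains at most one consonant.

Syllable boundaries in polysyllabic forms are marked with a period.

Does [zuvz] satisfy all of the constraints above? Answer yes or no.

[zuvz] — violates constraint (e): syllable 1 coda /vz/ has 2 consonants (> 1) → phonotactically illegal

no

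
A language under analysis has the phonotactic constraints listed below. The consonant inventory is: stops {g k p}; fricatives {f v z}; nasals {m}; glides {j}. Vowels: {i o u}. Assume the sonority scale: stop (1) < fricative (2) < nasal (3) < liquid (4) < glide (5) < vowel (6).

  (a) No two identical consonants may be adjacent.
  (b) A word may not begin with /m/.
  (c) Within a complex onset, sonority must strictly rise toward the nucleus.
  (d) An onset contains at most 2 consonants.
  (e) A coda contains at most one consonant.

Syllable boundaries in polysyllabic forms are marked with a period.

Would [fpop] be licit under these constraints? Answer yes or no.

[fpop] — violates constraint (c): syllable 1 onset /fp/: /f/ (fricative, 2) → /p/ (stop, 1) does not rise → illicit

no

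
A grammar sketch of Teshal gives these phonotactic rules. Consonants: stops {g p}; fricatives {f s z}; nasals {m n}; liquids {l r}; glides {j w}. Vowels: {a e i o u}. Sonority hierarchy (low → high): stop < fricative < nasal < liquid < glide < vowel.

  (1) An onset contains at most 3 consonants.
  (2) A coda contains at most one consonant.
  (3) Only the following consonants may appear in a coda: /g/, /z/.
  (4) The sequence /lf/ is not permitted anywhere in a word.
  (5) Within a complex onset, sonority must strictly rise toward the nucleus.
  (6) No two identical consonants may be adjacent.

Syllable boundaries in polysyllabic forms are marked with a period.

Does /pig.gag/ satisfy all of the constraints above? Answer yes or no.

no

/pig.gag/ — violates constraint 6: adjacent identical consonants /gg/ → not permitted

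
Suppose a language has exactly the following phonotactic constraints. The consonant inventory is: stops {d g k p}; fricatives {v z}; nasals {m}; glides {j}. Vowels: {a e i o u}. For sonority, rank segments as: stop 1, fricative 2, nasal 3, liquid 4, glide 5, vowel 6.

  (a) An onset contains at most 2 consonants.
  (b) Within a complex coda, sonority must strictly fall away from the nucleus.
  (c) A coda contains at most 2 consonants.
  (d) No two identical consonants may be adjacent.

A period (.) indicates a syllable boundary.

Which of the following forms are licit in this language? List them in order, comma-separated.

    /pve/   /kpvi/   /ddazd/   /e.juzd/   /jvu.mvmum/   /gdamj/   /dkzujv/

/pve/, /e.juzd/

/pve/ — σ1 onset /pv/ (2C), coda /∅/ ok → licit
/kpvi/ — violates constraint (a): syllable 1 onset /kpv/ has 3 consonants (> 2) → illicit
/ddazd/ — violates constraint (d): adjacent identical consonants /dd/ → illicit
/e.juzd/ — σ1 onset /∅/, coda /∅/ ok; σ2 onset /j/, coda /zd/ (2→1 falls) ok → licit
/jvu.mvmum/ — violates constraint (a): syllable 2 onset /mvm/ has 3 consonants (> 2) → illicit
/gdamj/ — violates constraint (b): syllable 1 coda /mj/: /m/ (nasal, 3) → /j/ (glide, 5) does not fall → illicit
/dkzujv/ — violates constraint (a): syllable 1 onset /dkz/ has 3 consonants (> 2) → illicit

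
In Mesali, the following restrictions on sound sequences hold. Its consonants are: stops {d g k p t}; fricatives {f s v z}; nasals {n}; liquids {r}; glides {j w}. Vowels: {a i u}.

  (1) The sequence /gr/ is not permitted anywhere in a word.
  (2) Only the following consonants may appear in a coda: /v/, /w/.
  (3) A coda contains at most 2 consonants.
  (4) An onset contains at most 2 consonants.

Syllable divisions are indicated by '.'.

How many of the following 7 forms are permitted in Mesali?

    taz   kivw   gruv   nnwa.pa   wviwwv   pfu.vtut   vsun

1

taz — violates constraint 2: syllable 1 coda contains /z/, which is not a licensed coda consonant → not permitted
kivw — σ1 onset /k/, coda /vw/ (2C) ok → permitted
gruv — violates constraint 1: contains banned sequence /gr/ → not permitted
nnwa.pa — violates constraint 4: syllable 1 onset /nnw/ has 3 consonants (> 2) → not permitted
wviwwv — violates constraint 3: syllable 1 coda /wwv/ has 3 consonants (> 2) → not permitted
pfu.vtut — violates constraint 2: syllable 2 coda contains /t/, which is not a licensed coda consonant → not permitted
vsun — violates constraint 2: syllable 1 coda contains /n/, which is not a licensed coda consonant → not permitted
Permitted: kivw → 1.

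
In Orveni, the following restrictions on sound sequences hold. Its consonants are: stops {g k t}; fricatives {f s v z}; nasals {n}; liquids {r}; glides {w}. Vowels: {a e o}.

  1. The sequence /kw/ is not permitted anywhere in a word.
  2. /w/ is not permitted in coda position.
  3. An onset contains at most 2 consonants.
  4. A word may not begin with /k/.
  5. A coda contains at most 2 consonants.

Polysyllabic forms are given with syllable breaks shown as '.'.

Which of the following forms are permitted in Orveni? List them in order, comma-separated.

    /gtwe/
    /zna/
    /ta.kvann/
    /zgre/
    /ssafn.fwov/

/zna/, /ta.kvann/, /ssafn.fwov/

/gtwe/ — violates constraint 3: syllable 1 onset /gtw/ has 3 consonants (> 2) → not permitted
/zna/ — σ1 onset /zn/ (2C), coda /∅/ ok → permitted
/ta.kvann/ — σ1 onset /t/, coda /∅/ ok; σ2 onset /kv/ (2C), coda /nn/ (2C) ok → permitted
/zgre/ — violates constraint 3: syllable 1 onset /zgr/ has 3 consonants (> 2) → not permitted
/ssafn.fwov/ — σ1 onset /ss/ (2C), coda /fn/ (2C) ok; σ2 onset /fw/ (2C), coda /v/ ok → permitted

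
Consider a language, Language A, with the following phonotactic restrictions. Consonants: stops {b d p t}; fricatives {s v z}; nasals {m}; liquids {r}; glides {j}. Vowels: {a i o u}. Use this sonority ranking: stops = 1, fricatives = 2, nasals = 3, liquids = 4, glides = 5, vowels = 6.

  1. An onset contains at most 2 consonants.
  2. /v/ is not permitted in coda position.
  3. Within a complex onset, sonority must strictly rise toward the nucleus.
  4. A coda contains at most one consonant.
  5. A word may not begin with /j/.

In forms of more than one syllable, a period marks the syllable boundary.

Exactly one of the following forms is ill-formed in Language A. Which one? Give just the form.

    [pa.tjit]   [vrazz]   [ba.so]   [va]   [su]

[pa.tjit] — σ1 onset /p/, coda /∅/ ok; σ2 onset /tj/ (1→5 rises), coda /t/ ok → well-formed
[vrazz] — violates constraint 4: syllable 1 coda /zz/ has 2 consonants (> 1) → ill-formed
[ba.so] — σ1 onset /b/, coda /∅/ ok; σ2 onset /s/, coda /∅/ ok → well-formed
[va] — σ1 onset /v/, coda /∅/ ok → well-formed
[su] — σ1 onset /s/, coda /∅/ ok → well-formed

[vrazz]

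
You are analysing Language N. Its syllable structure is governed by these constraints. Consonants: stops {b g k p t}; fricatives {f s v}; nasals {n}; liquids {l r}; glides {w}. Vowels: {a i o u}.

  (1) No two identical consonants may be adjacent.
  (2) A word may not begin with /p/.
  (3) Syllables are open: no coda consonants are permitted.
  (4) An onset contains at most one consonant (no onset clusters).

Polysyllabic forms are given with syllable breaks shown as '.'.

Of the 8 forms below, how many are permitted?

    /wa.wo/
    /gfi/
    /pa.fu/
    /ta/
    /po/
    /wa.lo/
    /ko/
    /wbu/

/wa.wo/ — σ1 onset /w/, coda /∅/ ok; σ2 onset /w/, coda /∅/ ok → permitted
/gfi/ — violates constraint 4: syllable 1 onset /gf/ has 2 consonants (> 1) → not permitted
/pa.fu/ — violates constraint 2: word begins with /p/ → not permitted
/ta/ — σ1 onset /t/, coda /∅/ ok → permitted
/po/ — violates constraint 2: word begins with /p/ → not permitted
/wa.lo/ — σ1 onset /w/, coda /∅/ ok; σ2 onset /l/, coda /∅/ ok → permitted
/ko/ — σ1 onset /k/, coda /∅/ ok → permitted
/wbu/ — violates constraint 4: syllable 1 onset /wb/ has 2 consonants (> 1) → not permitted
Permitted: /wa.wo/, /ta/, /wa.lo/, /ko/ → 4.

4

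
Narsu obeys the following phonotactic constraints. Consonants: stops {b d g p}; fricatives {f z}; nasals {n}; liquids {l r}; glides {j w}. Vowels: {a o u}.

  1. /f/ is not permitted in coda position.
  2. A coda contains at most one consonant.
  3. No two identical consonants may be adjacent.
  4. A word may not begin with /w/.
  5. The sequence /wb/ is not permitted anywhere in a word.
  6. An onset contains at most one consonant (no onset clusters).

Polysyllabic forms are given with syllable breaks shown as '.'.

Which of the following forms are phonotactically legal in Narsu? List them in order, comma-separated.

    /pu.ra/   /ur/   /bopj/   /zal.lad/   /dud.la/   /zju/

/pu.ra/ — σ1 onset /p/, coda /∅/ ok; σ2 onset /r/, coda /∅/ ok → phonotactically legal
/ur/ — σ1 onset /∅/, coda /r/ ok → phonotactically legal
/bopj/ — violates constraint 2: syllable 1 coda /pj/ has 2 consonants (> 1) → phonotactically illegal
/zal.lad/ — violates constraint 3: adjacent identical consonants /ll/ → phonotactically illegal
/dud.la/ — σ1 onset /d/, coda /d/ ok; σ2 onset /l/, coda /∅/ ok → phonotactically legal
/zju/ — violates constraint 6: syllable 1 onset /zj/ has 2 consonants (> 1) → phonotactically illegal

/pu.ra/, /ur/, /dud.la/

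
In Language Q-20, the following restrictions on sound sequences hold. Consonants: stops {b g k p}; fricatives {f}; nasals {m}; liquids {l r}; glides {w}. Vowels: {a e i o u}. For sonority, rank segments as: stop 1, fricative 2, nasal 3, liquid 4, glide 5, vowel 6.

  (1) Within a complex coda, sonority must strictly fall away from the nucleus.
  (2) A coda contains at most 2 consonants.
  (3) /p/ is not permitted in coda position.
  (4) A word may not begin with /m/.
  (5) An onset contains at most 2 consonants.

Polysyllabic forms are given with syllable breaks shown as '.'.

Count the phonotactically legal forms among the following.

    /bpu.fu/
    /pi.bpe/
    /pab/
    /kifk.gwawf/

4

/bpu.fu/ — σ1 onset /bp/ (2C), coda /∅/ ok; σ2 onset /f/, coda /∅/ ok → phonotactically legal
/pi.bpe/ — σ1 onset /p/, coda /∅/ ok; σ2 onset /bp/ (2C), coda /∅/ ok → phonotactically legal
/pab/ — σ1 onset /p/, coda /b/ ok → phonotactically legal
/kifk.gwawf/ — σ1 onset /k/, coda /fk/ (2→1 falls) ok; σ2 onset /gw/ (2C), coda /wf/ (5→2 falls) ok → phonotactically legal
Phonotactically legal: /bpu.fu/, /pi.bpe/, /pab/, /kifk.gwawf/ → 4.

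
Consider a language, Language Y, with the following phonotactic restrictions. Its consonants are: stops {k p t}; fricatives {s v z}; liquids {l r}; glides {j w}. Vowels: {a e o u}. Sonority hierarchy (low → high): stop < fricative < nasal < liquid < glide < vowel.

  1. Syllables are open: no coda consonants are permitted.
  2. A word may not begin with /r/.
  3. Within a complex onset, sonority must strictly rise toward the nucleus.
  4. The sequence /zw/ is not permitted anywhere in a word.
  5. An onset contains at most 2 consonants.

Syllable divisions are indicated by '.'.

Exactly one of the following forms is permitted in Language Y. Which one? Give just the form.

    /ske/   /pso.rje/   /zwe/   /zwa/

/pso.rje/

/ske/ — violates constraint 3: syllable 1 onset /sk/: /s/ (fricative, 2) → /k/ (stop, 1) does not rise → not permitted
/pso.rje/ — σ1 onset /ps/ (1→2 rises), coda /∅/ ok; σ2 onset /rj/ (4→5 rises), coda /∅/ ok → permitted
/zwe/ — violates constraint 4: contains banned sequence /zw/ → not permitted
/zwa/ — violates constraint 4: contains banned sequence /zw/ → not permitted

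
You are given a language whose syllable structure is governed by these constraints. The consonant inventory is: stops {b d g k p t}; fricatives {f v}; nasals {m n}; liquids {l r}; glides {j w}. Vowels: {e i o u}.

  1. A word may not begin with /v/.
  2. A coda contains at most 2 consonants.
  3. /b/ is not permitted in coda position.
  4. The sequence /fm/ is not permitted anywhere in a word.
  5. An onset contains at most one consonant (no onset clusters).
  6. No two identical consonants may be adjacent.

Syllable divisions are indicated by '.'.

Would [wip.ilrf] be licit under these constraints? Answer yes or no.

[wip.ilrf] — violates constraint 2: syllable 2 coda /lrf/ has 3 consonants (> 2) → illicit

no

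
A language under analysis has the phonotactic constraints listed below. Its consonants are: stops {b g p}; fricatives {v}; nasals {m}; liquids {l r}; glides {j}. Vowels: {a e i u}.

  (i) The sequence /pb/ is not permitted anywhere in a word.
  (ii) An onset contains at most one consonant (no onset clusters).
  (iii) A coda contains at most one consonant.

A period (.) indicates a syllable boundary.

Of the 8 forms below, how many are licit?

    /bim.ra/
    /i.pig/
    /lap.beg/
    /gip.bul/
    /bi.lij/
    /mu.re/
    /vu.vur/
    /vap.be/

/bim.ra/ — σ1 onset /b/, coda /m/ ok; σ2 onset /r/, coda /∅/ ok → licit
/i.pig/ — σ1 onset /∅/, coda /∅/ ok; σ2 onset /p/, coda /g/ ok → licit
/lap.beg/ — violates constraint (i): contains banned sequence /pb/ → illicit
/gip.bul/ — violates constraint (i): contains banned sequence /pb/ → illicit
/bi.lij/ — σ1 onset /b/, coda /∅/ ok; σ2 onset /l/, coda /j/ ok → licit
/mu.re/ — σ1 onset /m/, coda /∅/ ok; σ2 onset /r/, coda /∅/ ok → licit
/vu.vur/ — σ1 onset /v/, coda /∅/ ok; σ2 onset /v/, coda /r/ ok → licit
/vap.be/ — violates constraint (i): contains banned sequence /pb/ → illicit
Licit: /bim.ra/, /i.pig/, /bi.lij/, /mu.re/, /vu.vur/ → 5.

5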